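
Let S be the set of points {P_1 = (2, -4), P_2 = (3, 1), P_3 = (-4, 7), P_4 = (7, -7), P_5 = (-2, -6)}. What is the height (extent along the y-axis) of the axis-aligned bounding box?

14

max y = 7, min y = -7, so height = 14.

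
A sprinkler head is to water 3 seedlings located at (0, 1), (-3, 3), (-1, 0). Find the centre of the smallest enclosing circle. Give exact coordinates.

(-1.7, 1.7)

Call the three points A, B, C in the order given.
Side lengths²: AB² = 13, AC² = 2, BC² = 13.
Since BC² = 13 < 13 + 2 = 15, the triangle is acute, so the smallest enclosing circle is the circumcircle.
Circumcentre = (-1.7, 1.7), r² = 3.38.
Centre = (-1.7, 1.7).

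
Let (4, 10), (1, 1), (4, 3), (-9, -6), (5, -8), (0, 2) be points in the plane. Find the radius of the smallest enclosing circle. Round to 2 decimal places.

10.51

The minimum enclosing circle is determined by three boundary points: (4, 10), (-9, -6), (5, -8).
Their circumcentre is (-0.9, 0.7) with r² = 110.5.
The farthest remaining point (4, 3) is at distance² 29.3 ≤ 110.5.
r = √(110.5) ≈ 10.51.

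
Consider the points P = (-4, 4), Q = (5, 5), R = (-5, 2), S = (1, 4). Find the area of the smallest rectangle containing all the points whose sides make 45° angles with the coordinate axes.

52

In coordinates u = x + y, v = x − y the rectangle is axis-aligned; the map (x,y)→(u,v) scales areas by 2.
u-values: 0, 10, -3, 5; range = 10 − (-3) = 13.
v-values: -8, 0, -7, -3; range = 0 − (-8) = 8.
Area = (13 × 8) / 2 = 52.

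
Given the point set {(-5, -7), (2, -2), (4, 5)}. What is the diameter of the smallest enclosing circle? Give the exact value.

Call the three points A, B, C in the order given.
Side lengths²: AB² = 74, AC² = 225, BC² = 53.
Since AC² = 225 ≥ 74 + 53 = 127, the angle opposite AC is not acute, so the smallest enclosing circle has AC as diameter.
Centre = midpoint of AC = (-0.5, -1), r² = 225/4 = 56.25.
Diameter = 2r = 2√(56.25) = 15.

15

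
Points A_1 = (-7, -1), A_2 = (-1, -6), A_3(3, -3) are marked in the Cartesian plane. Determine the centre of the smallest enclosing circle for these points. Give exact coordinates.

Side lengths²: A_1A_2² = 61, A_1A_3² = 104, A_2A_3² = 25.
Since A_1A_3² = 104 ≥ 61 + 25 = 86, the angle opposite A_1A_3 is not acute, so the smallest enclosing circle has A_1A_3 as diameter.
Centre = midpoint of A_1A_3 = (-2, -2), r² = 104/4 = 26.
Centre = (-2, -2).

(-2, -2)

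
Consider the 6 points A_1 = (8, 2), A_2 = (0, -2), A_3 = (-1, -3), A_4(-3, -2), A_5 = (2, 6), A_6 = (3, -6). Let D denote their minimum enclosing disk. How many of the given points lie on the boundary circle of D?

2

The minimum enclosing circle of a finite set is fixed by two of the points (as a diameter) or three (as a circumcircle).
The farthest pair is A_5–A_6 with squared distance 145. The circle on this segment as diameter has centre (2.5, 0) and r² = 145/4 = 36.25.
Check A_1: distance² to centre = 34.25 ≤ 36.25, so it lies inside.
All remaining points lie in this disk, and no smaller disk contains both endpoints, so this is the minimum enclosing circle.
The points at distance exactly r from the centre are A_5, A_6 — 2 points.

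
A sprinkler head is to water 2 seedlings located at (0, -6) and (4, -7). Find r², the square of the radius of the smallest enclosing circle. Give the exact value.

4.25

The smallest circle enclosing two points has them as diameter endpoints.
Centre = midpoint = (2, -6.5); r² = |(0, -6)−(4, -7)|²/4 = 17/4 = 4.25.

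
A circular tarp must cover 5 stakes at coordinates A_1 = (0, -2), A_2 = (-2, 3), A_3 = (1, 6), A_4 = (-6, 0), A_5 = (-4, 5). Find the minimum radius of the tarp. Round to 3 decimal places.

By Welzl's lemma the MEC is supported by two points (diametrically opposite) or three points (on a circumcircle).
The minimum enclosing circle is determined by three boundary points: A_1, A_3, A_4.
Their circumcentre is (-1.9, 2.3) with r² = 22.1.
The farthest remaining point A_5 is at distance² 11.7 ≤ 22.1.
r = √(22.1) ≈ 4.701.

4.701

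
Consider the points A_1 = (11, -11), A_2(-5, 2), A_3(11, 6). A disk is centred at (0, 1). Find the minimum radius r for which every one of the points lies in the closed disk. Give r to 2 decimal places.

The required radius is the distance from (0, 1) to the farthest point.
Squared distances: 265, 26, 146.
Maximum is 265, attained at A_1.
r = √265 ≈ 16.28.

16.28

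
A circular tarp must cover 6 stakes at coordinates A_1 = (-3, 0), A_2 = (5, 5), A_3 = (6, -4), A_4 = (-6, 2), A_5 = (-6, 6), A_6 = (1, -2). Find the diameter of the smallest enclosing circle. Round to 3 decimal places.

15.620

By Welzl's lemma the MEC is supported by two points (diametrically opposite) or three points (on a circumcircle).
The farthest pair is A_3–A_5 with squared distance 244. The circle on this segment as diameter has centre (0, 1) and r² = 244/4 = 61.
Check A_1: distance² to centre = 10 ≤ 61, so it lies inside.
All remaining points lie in this disk, and no smaller disk contains both endpoints, so this is the minimum enclosing circle.
Diameter = 2r = 2√61 ≈ 15.620.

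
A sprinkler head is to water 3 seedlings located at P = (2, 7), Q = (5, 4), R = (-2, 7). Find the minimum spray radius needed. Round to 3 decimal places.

3.808

Side lengths²: PQ² = 18, PR² = 16, QR² = 58.
Since QR² = 58 ≥ 18 + 16 = 34, the angle opposite QR is not acute, so the smallest enclosing circle has QR as diameter.
Centre = midpoint of QR = (1.5, 5.5), r² = 58/4 = 14.5.
r = √(14.5) ≈ 3.808.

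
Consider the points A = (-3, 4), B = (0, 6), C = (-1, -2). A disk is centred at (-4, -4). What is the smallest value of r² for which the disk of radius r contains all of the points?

The required radius is the distance from (-4, -4) to the farthest point.
Squared distances: 65, 116, 13.
Maximum is 116, attained at B.

116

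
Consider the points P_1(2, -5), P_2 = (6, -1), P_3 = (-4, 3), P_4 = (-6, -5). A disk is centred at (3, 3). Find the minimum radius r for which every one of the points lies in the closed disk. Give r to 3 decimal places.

The required radius is the distance from (3, 3) to the farthest point.
Squared distances: 65, 25, 49, 145.
Maximum is 145, attained at P_4.
r = √145 ≈ 12.042.

12.042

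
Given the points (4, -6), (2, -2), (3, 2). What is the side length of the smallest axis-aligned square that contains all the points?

The bounding box has width 2 and height 8.
An axis-aligned square enclosing the set must have side ≥ max(width, height).
So the minimum side is max(2, 8) = 8.

8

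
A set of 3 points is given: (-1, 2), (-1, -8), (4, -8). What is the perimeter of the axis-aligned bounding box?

Width = max x − min x = 4 − (-1) = 5.
Height = max y − min y = 2 − (-8) = 10.
Perimeter = 2(5 + 10) = 30.

30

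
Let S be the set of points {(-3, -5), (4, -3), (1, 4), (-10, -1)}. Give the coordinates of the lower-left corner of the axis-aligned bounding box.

x-range [-10, 4], y-range [-5, 4].
The lower-left corner is (-10, -5).

(-10, -5)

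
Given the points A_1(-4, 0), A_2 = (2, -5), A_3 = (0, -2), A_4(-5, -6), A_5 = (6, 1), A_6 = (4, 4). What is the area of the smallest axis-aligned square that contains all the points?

The bounding box has width 11 and height 10.
An axis-aligned square enclosing the set must have side ≥ max(width, height).
So the minimum side is max(11, 10) = 11.
Area = 11² = 121.

121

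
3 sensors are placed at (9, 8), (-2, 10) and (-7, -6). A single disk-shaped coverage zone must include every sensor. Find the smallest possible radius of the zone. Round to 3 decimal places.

10.630

Call the three points A, B, C in the order given.
Side lengths²: AB² = 125, AC² = 452, BC² = 281.
Since AC² = 452 ≥ 281 + 125 = 406, the angle opposite AC is not acute, so the smallest enclosing circle has AC as diameter.
Centre = midpoint of AC = (1, 1), r² = 452/4 = 113.
r = √113 ≈ 10.630.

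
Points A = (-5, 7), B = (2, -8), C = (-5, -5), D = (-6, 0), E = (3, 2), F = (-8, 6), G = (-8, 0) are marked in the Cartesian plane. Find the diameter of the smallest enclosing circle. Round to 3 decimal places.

17.205

By Welzl's lemma the MEC is supported by two points (diametrically opposite) or three points (on a circumcircle).
The farthest pair is B–F with squared distance 296. The circle on this segment as diameter has centre (-3, -1) and r² = 296/4 = 74.
Check A: distance² to centre = 68 ≤ 74, so it lies inside.
All remaining points lie in this disk, and no smaller disk contains both endpoints, so this is the minimum enclosing circle.
Diameter = 2r = 2√74 ≈ 17.205.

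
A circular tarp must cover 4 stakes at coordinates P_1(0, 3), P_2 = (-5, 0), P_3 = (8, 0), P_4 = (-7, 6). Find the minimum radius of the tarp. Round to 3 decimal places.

A smallest enclosing disk is always determined by at most three of the input points on its boundary.
The farthest pair is P_3–P_4 with squared distance 261. The circle on this segment as diameter has centre (0.5, 3) and r² = 261/4 = 65.25.
Check P_1: distance² to centre = 0.25 ≤ 65.25, so it lies inside.
All remaining points lie in this disk, and no smaller disk contains both endpoints, so this is the minimum enclosing circle.
r = √(65.25) ≈ 8.078.

8.078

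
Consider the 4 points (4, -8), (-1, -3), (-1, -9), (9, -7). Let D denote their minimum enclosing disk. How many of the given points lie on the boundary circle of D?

The minimum enclosing circle is determined by three boundary points: (-1, -3), (-1, -9), (9, -7).
Their circumcentre is (3.6, -6) with r² = 30.16.
The farthest remaining point (4, -8) is at distance² 4.16 ≤ 30.16.
The points at distance exactly r from the centre are (-1, -3), (-1, -9), (9, -7) — 3 points.

3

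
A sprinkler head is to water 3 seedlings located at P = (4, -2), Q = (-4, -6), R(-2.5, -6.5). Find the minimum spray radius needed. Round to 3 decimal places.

4.472

Side lengths²: PQ² = 80, PR² = 62.5, QR² = 2.5.
Since PQ² = 80 ≥ 62.5 + 2.5 = 65, the angle opposite PQ is not acute, so the smallest enclosing circle has PQ as diameter.
Centre = midpoint of PQ = (0, -4), r² = 80/4 = 20.
r = √20 ≈ 4.472.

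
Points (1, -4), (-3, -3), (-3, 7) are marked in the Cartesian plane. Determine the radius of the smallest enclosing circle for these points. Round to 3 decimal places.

5.852

Call the three points A, B, C in the order given.
Side lengths²: AB² = 17, AC² = 137, BC² = 100.
Since AC² = 137 ≥ 100 + 17 = 117, the angle opposite AC is not acute, so the smallest enclosing circle has AC as diameter.
Centre = midpoint of AC = (-1, 1.5), r² = 137/4 = 34.25.
r = √(34.25) ≈ 5.852.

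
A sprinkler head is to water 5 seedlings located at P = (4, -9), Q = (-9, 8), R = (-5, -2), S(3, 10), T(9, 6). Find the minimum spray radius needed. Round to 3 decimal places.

The minimum enclosing circle of a finite set is fixed by two of the points (as a diameter) or three (as a circumcircle).
The minimum enclosing circle is determined by three boundary points: P, Q, T.
Their circumcentre is (-19/28, 25/28) with r² = 46945/392.
The farthest remaining point S is at distance² 37817/392 ≤ 46945/392.
r = √(46945/392) ≈ 10.943.

10.943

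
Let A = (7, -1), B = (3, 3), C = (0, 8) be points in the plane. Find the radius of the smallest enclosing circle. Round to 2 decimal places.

5.70

Side lengths²: AB² = 32, AC² = 130, BC² = 34.
Since AC² = 130 ≥ 34 + 32 = 66, the angle opposite AC is not acute, so the smallest enclosing circle has AC as diameter.
Centre = midpoint of AC = (3.5, 3.5), r² = 130/4 = 32.5.
r = √(32.5) ≈ 5.70.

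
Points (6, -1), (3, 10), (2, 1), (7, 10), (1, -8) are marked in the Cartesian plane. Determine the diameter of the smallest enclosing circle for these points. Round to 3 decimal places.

A smallest enclosing disk is always determined by at most three of the input points on its boundary.
The farthest pair is (7, 10)–(1, -8) with squared distance 360. The circle on this segment as diameter has centre (4, 1) and r² = 360/4 = 90.
Check (6, -1): distance² to centre = 8 ≤ 90, so it lies inside.
All remaining points lie in this disk, and no smaller disk contains both endpoints, so this is the minimum enclosing circle.
Diameter = 2r = 2√90 ≈ 18.974.

18.974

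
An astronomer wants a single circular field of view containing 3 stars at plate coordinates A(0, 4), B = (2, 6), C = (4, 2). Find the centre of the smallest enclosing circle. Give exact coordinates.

Side lengths²: AB² = 8, AC² = 20, BC² = 20.
Since BC² = 20 < 20 + 8 = 28, the triangle is acute, so the smallest enclosing circle is the circumcircle.
Circumcentre = (7/3, 11/3), r² = 50/9.
Centre = (7/3, 11/3).

(7/3, 11/3)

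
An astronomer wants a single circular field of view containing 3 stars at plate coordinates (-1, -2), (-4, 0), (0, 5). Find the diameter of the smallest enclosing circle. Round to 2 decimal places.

Call the three points A, B, C in the order given.
Side lengths²: AB² = 13, AC² = 50, BC² = 41.
Since AC² = 50 < 41 + 13 = 54, the triangle is acute, so the smallest enclosing circle is the circumcircle.
Circumcentre = (-37/46, 71/46), r² = 13325/1058.
Diameter = 2r = 2√(13325/1058) ≈ 7.10.

7.10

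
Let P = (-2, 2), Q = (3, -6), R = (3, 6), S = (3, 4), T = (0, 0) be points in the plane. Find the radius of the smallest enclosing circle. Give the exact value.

6

The minimum enclosing circle of a finite set is fixed by two of the points (as a diameter) or three (as a circumcircle).
The farthest pair is Q–R with squared distance 144. The circle on this segment as diameter has centre (3, 0) and r² = 144/4 = 36.
Check P: distance² to centre = 29 ≤ 36, so it lies inside.
All remaining points lie in this disk, and no smaller disk contains both endpoints, so this is the minimum enclosing circle.
r = √36 = 6.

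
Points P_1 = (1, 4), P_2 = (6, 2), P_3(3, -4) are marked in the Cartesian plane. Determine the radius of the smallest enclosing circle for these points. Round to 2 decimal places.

Side lengths²: P_1P_2² = 29, P_1P_3² = 68, P_2P_3² = 45.
Since P_1P_3² = 68 < 45 + 29 = 74, the triangle is acute, so the smallest enclosing circle is the circumcircle.
Circumcentre = (7/3, 1/12), r² = 2465/144.
r = √(2465/144) ≈ 4.14.

4.14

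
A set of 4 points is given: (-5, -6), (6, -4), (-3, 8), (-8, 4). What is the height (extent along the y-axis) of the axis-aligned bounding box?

14

max y = 8, min y = -6, so height = 14.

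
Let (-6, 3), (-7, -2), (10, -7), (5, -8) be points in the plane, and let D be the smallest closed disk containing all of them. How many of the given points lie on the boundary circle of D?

2

The minimum enclosing circle of a finite set is fixed by two of the points (as a diameter) or three (as a circumcircle).
The farthest pair is (-6, 3)–(10, -7) with squared distance 356. The circle on this segment as diameter has centre (2, -2) and r² = 356/4 = 89.
Check (-7, -2): distance² to centre = 81 ≤ 89, so it lies inside.
All remaining points lie in this disk, and no smaller disk contains both endpoints, so this is the minimum enclosing circle.
The points at distance exactly r from the centre are (-6, 3), (10, -7) — 2 points.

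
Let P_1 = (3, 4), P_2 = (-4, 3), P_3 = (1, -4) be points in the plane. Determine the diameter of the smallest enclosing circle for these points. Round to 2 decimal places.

Side lengths²: P_1P_2² = 50, P_1P_3² = 68, P_2P_3² = 74.
Since P_2P_3² = 74 < 68 + 50 = 118, the triangle is acute, so the smallest enclosing circle is the circumcircle.
Circumcentre = (-2/27, 14/27), r² = 15725/729.
Diameter = 2r = 2√(15725/729) ≈ 9.29.

9.29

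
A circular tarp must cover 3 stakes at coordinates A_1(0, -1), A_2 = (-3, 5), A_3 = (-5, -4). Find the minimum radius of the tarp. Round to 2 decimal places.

4.61

Side lengths²: A_1A_2² = 45, A_1A_3² = 34, A_2A_3² = 85.
Since A_2A_3² = 85 ≥ 45 + 34 = 79, the angle opposite A_2A_3 is not acute, so the smallest enclosing circle has A_2A_3 as diameter.
Centre = midpoint of A_2A_3 = (-4, 0.5), r² = 85/4 = 21.25.
r = √(21.25) ≈ 4.61.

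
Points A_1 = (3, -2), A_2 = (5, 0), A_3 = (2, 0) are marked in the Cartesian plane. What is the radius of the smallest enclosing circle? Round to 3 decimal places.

Side lengths²: A_1A_2² = 8, A_1A_3² = 5, A_2A_3² = 9.
Since A_2A_3² = 9 < 8 + 5 = 13, the triangle is acute, so the smallest enclosing circle is the circumcircle.
Circumcentre = (3.5, -0.5), r² = 2.5.
r = √(2.5) ≈ 1.581.

1.581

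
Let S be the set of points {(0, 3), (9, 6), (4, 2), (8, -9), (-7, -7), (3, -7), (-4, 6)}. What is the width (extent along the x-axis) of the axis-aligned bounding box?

max x = 9, min x = -7, so width = 16.

16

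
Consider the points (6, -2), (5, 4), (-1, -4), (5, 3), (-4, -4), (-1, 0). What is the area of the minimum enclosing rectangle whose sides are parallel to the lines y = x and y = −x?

In coordinates u = x + y, v = x − y the rectangle is axis-aligned; the map (x,y)→(u,v) scales areas by 2.
u-values: 4, 9, -5, 8, -8, -1; range = 9 − (-8) = 17.
v-values: 8, 1, 3, 2, 0, -1; range = 8 − (-1) = 9.
Area = (17 × 9) / 2 = 76.5.

76.5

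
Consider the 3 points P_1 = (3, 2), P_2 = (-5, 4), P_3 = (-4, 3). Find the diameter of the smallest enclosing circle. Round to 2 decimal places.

Side lengths²: P_1P_2² = 68, P_1P_3² = 50, P_2P_3² = 2.
Since P_1P_2² = 68 ≥ 50 + 2 = 52, the angle opposite P_1P_2 is not acute, so the smallest enclosing circle has P_1P_2 as diameter.
Centre = midpoint of P_1P_2 = (-1, 3), r² = 68/4 = 17.
Diameter = 2r = 2√17 ≈ 8.25.

8.25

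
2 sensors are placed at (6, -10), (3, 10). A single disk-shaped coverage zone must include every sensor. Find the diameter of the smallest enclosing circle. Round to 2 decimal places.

The smallest circle enclosing two points has them as diameter endpoints.
Centre = midpoint = (4.5, 0); r² = |(6, -10)−(3, 10)|²/4 = 409/4 = 102.25.
Diameter = 2r = 2√(102.25) ≈ 20.22.

20.22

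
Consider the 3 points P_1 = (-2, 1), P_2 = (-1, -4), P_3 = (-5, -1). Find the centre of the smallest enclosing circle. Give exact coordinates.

Side lengths²: P_1P_2² = 26, P_1P_3² = 13, P_2P_3² = 25.
Since P_1P_2² = 26 < 25 + 13 = 38, the triangle is acute, so the smallest enclosing circle is the circumcircle.
Circumcentre = (-81/34, -57/34), r² = 4225/578.
Centre = (-81/34, -57/34).

(-81/34, -57/34)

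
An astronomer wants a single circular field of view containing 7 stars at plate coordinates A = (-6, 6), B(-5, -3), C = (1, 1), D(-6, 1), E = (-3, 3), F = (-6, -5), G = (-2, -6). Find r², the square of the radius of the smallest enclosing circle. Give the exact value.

The farthest pair is A–G with squared distance 160. The circle on this segment as diameter has centre (-4, 0) and r² = 160/4 = 40.
Check B: distance² to centre = 10 ≤ 40, so it lies inside.
All remaining points lie in this disk, and no smaller disk contains both endpoints, so this is the minimum enclosing circle.

40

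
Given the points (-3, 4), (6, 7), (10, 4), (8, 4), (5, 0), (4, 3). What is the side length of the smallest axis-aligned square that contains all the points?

The bounding box has width 13 and height 7.
An axis-aligned square enclosing the set must have side ≥ max(width, height).
So the minimum side is max(13, 7) = 13.

13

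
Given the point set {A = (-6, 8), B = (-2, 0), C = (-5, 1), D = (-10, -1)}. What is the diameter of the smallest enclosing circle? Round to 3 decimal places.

10.444

The minimum enclosing circle is determined by three boundary points: A, B, D.
Their circumcentre is (-109/17, 95/34) with r² = 31525/1156.
The farthest remaining point C is at distance² 6025/1156 ≤ 31525/1156.
Diameter = 2r = 2√(31525/1156) ≈ 10.444.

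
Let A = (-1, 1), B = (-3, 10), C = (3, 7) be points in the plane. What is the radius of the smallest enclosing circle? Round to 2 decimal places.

4.65

Side lengths²: AB² = 85, AC² = 52, BC² = 45.
Since AB² = 85 < 52 + 45 = 97, the triangle is acute, so the smallest enclosing circle is the circumcircle.
Circumcentre = (-1.4375, 5.625), r² = 21.58203125.
r = √(21.58203125) ≈ 4.65.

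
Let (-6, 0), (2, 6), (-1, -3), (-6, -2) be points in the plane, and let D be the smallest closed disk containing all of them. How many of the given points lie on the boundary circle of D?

2

A smallest enclosing disk is always determined by at most three of the input points on its boundary.
The farthest pair is (2, 6)–(-6, -2) with squared distance 128. The circle on this segment as diameter has centre (-2, 2) and r² = 128/4 = 32.
Check (-6, 0): distance² to centre = 20 ≤ 32, so it lies inside.
All remaining points lie in this disk, and no smaller disk contains both endpoints, so this is the minimum enclosing circle.
The points at distance exactly r from the centre are (2, 6), (-6, -2) — 2 points.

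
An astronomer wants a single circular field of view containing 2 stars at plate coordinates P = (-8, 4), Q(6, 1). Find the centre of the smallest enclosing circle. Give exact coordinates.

(-1, 2.5)

The smallest circle enclosing two points has them as diameter endpoints.
Centre = midpoint = (-1, 2.5); r² = |PQ|²/4 = 205/4 = 51.25.
Centre = (-1, 2.5).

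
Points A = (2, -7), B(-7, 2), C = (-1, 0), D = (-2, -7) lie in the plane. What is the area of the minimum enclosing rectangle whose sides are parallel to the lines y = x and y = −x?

In coordinates u = x + y, v = x − y the rectangle is axis-aligned; the map (x,y)→(u,v) scales areas by 2.
u-values: -5, -5, -1, -9; range = -1 − (-9) = 8.
v-values: 9, -9, -1, 5; range = 9 − (-9) = 18.
Area = (8 × 18) / 2 = 72.

72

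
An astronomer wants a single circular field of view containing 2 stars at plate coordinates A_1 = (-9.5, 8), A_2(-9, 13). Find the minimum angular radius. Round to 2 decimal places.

2.51

The smallest circle enclosing two points has them as diameter endpoints.
Centre = midpoint = (-9.25, 10.5); r² = |A_1A_2|²/4 = 25.25/4 = 6.3125.
r = √(6.3125) ≈ 2.51.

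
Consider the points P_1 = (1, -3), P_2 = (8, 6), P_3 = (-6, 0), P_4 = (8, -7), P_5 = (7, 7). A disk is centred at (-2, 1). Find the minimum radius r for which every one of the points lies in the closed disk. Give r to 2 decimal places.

12.81

The required radius is the distance from (-2, 1) to the farthest point.
Squared distances: 25, 125, 17, 164, 117.
Maximum is 164, attained at P_4.
r = √164 ≈ 12.81.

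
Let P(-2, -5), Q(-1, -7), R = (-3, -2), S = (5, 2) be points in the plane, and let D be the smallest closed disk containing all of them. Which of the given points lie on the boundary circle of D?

Q, S

By Welzl's lemma the MEC is supported by two points (diametrically opposite) or three points (on a circumcircle).
The farthest pair is Q–S with squared distance 117. The circle on this segment as diameter has centre (2, -2.5) and r² = 117/4 = 29.25.
Check P: distance² to centre = 22.25 ≤ 29.25, so it lies inside.
All remaining points lie in this disk, and no smaller disk contains both endpoints, so this is the minimum enclosing circle.
The points at distance exactly r from the centre are Q, S — 2 points.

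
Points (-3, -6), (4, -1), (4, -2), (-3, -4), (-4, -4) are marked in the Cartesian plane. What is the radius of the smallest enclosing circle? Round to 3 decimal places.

4.325

The minimum enclosing circle is determined by three boundary points: (-3, -6), (4, -1), (-4, -4).
Their circumcentre is (9/38, -119/38) with r² = 13505/722.
The farthest remaining point (4, -2) is at distance² 11149/722 ≤ 13505/722.
r = √(13505/722) ≈ 4.325.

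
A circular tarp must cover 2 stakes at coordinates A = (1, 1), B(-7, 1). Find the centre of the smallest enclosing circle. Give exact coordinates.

The smallest circle enclosing two points has them as diameter endpoints.
Centre = midpoint = (-3, 1); r² = |AB|²/4 = 64/4 = 16.
Centre = (-3, 1).

(-3, 1)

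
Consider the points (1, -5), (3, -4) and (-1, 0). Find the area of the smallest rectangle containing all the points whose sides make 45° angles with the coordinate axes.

In coordinates u = x + y, v = x − y the rectangle is axis-aligned; the map (x,y)→(u,v) scales areas by 2.
u-values: -4, -1, -1; range = -1 − (-4) = 3.
v-values: 6, 7, -1; range = 7 − (-1) = 8.
Area = (3 × 8) / 2 = 12.

12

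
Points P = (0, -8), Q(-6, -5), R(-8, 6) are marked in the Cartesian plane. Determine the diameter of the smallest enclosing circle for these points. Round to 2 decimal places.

Side lengths²: PQ² = 45, PR² = 260, QR² = 125.
Since PR² = 260 ≥ 125 + 45 = 170, the angle opposite PR is not acute, so the smallest enclosing circle has PR as diameter.
Centre = midpoint of PR = (-4, -1), r² = 260/4 = 65.
Diameter = 2r = 2√65 ≈ 16.12.

16.12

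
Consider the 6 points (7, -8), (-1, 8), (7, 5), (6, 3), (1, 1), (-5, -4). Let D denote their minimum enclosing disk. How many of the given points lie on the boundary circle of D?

3

A smallest enclosing disk is always determined by at most three of the input points on its boundary.
The farthest pair is (7, -8)–(-1, 8) with squared distance 320. The circle on this segment as diameter has centre (3, 0) and r² = 320/4 = 80.
Check (7, 5): distance² to centre = 41 ≤ 80, so it lies inside.
All remaining points lie in this disk, and no smaller disk contains both endpoints, so this is the minimum enclosing circle.
The points at distance exactly r from the centre are (7, -8), (-1, 8), (-5, -4) — 3 points.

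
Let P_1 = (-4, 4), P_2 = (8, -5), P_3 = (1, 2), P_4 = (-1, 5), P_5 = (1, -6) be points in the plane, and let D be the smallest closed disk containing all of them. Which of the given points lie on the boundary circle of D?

P_1, P_2

By Welzl's lemma the MEC is supported by two points (diametrically opposite) or three points (on a circumcircle).
The farthest pair is P_1–P_2 with squared distance 225. The circle on this segment as diameter has centre (2, -0.5) and r² = 225/4 = 56.25.
Check P_3: distance² to centre = 7.25 ≤ 56.25, so it lies inside.
All remaining points lie in this disk, and no smaller disk contains both endpoints, so this is the minimum enclosing circle.
The points at distance exactly r from the centre are P_1, P_2 — 2 points.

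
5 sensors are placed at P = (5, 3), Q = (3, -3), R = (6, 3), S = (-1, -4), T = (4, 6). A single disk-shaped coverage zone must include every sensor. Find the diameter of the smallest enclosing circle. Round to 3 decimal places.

The farthest pair is S–T with squared distance 125. The circle on this segment as diameter has centre (1.5, 1) and r² = 125/4 = 31.25.
Check P: distance² to centre = 16.25 ≤ 31.25, so it lies inside.
All remaining points lie in this disk, and no smaller disk contains both endpoints, so this is the minimum enclosing circle.
Diameter = 2r = 2√(31.25) ≈ 11.180.

11.180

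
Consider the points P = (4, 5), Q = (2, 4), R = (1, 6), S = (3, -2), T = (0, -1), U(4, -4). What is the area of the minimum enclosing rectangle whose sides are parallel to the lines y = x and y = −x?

65

In coordinates u = x + y, v = x − y the rectangle is axis-aligned; the map (x,y)→(u,v) scales areas by 2.
u-values: 9, 6, 7, 1, -1, 0; range = 9 − (-1) = 10.
v-values: -1, -2, -5, 5, 1, 8; range = 8 − (-5) = 13.
Area = (10 × 13) / 2 = 65.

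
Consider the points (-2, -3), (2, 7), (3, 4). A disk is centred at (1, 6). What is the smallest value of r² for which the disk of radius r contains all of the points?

90

The required radius is the distance from (1, 6) to the farthest point.
Squared distances: 90, 2, 8.
Maximum is 90, attained at (-2, -3).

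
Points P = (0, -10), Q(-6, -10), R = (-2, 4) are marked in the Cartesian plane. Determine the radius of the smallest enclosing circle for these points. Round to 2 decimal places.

Side lengths²: PQ² = 36, PR² = 200, QR² = 212.
Since QR² = 212 < 200 + 36 = 236, the triangle is acute, so the smallest enclosing circle is the circumcircle.
Circumcentre = (-3, -23/7), r² = 2650/49.
r = √(2650/49) ≈ 7.35.

7.35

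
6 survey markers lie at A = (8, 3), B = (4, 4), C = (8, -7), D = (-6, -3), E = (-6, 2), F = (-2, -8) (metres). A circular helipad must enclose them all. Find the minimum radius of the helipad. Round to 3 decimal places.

8.343

A smallest enclosing disk is always determined by at most three of the input points on its boundary.
The minimum enclosing circle is determined by three boundary points: A, C, E.
Their circumcentre is (37/28, -2) with r² = 54569/784.
The farthest remaining point D is at distance² 42809/784 ≤ 54569/784.
r = √(54569/784) ≈ 8.343.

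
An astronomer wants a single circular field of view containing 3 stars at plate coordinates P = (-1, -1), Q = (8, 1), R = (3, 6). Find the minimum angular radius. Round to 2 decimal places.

4.78

Side lengths²: PQ² = 85, PR² = 65, QR² = 50.
Since PQ² = 85 < 65 + 50 = 115, the triangle is acute, so the smallest enclosing circle is the circumcircle.
Circumcentre = (71/22, 27/22), r² = 5525/242.
r = √(5525/242) ≈ 4.78.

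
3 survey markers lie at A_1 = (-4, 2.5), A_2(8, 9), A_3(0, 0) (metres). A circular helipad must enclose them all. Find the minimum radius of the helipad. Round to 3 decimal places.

Side lengths²: A_1A_2² = 186.25, A_1A_3² = 22.25, A_2A_3² = 145.
Since A_1A_2² = 186.25 ≥ 145 + 22.25 = 167.25, the angle opposite A_1A_2 is not acute, so the smallest enclosing circle has A_1A_2 as diameter.
Centre = midpoint of A_1A_2 = (2, 5.75), r² = 186.25/4 = 46.5625.
r = √(46.5625) ≈ 6.824.

6.824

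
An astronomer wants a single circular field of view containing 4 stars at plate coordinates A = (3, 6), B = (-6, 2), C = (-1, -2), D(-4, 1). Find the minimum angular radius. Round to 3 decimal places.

5.036

By Welzl's lemma the MEC is supported by two points (diametrically opposite) or three points (on a circumcircle).
The minimum enclosing circle is determined by three boundary points: A, B, C.
Their circumcentre is (-15/14, 85/28) with r² = 19885/784.
The farthest remaining point D is at distance² 9973/784 ≤ 19885/784.
r = √(19885/784) ≈ 5.036.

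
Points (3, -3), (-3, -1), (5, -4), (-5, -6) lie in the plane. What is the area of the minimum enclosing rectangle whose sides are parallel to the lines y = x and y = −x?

In coordinates u = x + y, v = x − y the rectangle is axis-aligned; the map (x,y)→(u,v) scales areas by 2.
u-values: 0, -4, 1, -11; range = 1 − (-11) = 12.
v-values: 6, -2, 9, 1; range = 9 − (-2) = 11.
Area = (12 × 11) / 2 = 66.

66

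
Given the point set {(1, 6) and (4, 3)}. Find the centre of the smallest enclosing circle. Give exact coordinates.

(2.5, 4.5)

The smallest circle enclosing two points has them as diameter endpoints.
Centre = midpoint = (2.5, 4.5); r² = |(1, 6)−(4, 3)|²/4 = 18/4 = 4.5.
Centre = (2.5, 4.5).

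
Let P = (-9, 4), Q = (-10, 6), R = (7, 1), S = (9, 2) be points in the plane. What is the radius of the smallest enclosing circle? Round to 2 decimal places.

9.71

A smallest enclosing disk is always determined by at most three of the input points on its boundary.
The farthest pair is Q–S with squared distance 377. The circle on this segment as diameter has centre (-0.5, 4) and r² = 377/4 = 94.25.
Check P: distance² to centre = 72.25 ≤ 94.25, so it lies inside.
All remaining points lie in this disk, and no smaller disk contains both endpoints, so this is the minimum enclosing circle.
r = √(94.25) ≈ 9.71.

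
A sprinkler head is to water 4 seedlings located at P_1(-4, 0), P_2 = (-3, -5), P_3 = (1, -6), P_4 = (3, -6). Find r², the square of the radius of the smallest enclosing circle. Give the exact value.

The minimum enclosing circle of a finite set is fixed by two of the points (as a diameter) or three (as a circumcircle).
The farthest pair is P_1–P_4 with squared distance 85. The circle on this segment as diameter has centre (-0.5, -3) and r² = 85/4 = 21.25.
Check P_2: distance² to centre = 10.25 ≤ 21.25, so it lies inside.
All remaining points lie in this disk, and no smaller disk contains both endpoints, so this is the minimum enclosing circle.

21.25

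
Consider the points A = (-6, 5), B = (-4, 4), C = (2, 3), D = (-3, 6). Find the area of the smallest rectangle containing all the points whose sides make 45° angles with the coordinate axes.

In coordinates u = x + y, v = x − y the rectangle is axis-aligned; the map (x,y)→(u,v) scales areas by 2.
u-values: -1, 0, 5, 3; range = 5 − (-1) = 6.
v-values: -11, -8, -1, -9; range = -1 − (-11) = 10.
Area = (6 × 10) / 2 = 30.

30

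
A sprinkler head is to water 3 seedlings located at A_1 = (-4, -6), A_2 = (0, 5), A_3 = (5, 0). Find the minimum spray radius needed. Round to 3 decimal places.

Side lengths²: A_1A_2² = 137, A_1A_3² = 117, A_2A_3² = 50.
Since A_1A_2² = 137 < 117 + 50 = 167, the triangle is acute, so the smallest enclosing circle is the circumcircle.
Circumcentre = (-0.9, -0.9), r² = 35.62.
r = √(35.62) ≈ 5.968.

5.968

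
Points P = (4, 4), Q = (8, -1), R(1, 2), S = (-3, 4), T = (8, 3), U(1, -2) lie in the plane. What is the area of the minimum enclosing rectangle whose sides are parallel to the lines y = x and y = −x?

96

In coordinates u = x + y, v = x − y the rectangle is axis-aligned; the map (x,y)→(u,v) scales areas by 2.
u-values: 8, 7, 3, 1, 11, -1; range = 11 − (-1) = 12.
v-values: 0, 9, -1, -7, 5, 3; range = 9 − (-7) = 16.
Area = (12 × 16) / 2 = 96.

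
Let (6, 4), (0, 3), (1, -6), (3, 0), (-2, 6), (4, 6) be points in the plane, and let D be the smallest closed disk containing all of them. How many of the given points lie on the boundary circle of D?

A smallest enclosing disk is always determined by at most three of the input points on its boundary.
The minimum enclosing circle is determined by three boundary points: (1, -6), (-2, 6), (4, 6).
Their circumcentre is (1, 0.375) with r² = 40.640625.
The farthest remaining point (6, 4) is at distance² 38.140625 ≤ 40.640625.
The points at distance exactly r from the centre are (1, -6), (-2, 6), (4, 6) — 3 points.

3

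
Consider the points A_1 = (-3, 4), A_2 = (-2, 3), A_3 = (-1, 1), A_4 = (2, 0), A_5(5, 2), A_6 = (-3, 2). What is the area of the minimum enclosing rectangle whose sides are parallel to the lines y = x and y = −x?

40

In coordinates u = x + y, v = x − y the rectangle is axis-aligned; the map (x,y)→(u,v) scales areas by 2.
u-values: 1, 1, 0, 2, 7, -1; range = 7 − (-1) = 8.
v-values: -7, -5, -2, 2, 3, -5; range = 3 − (-7) = 10.
Area = (8 × 10) / 2 = 40.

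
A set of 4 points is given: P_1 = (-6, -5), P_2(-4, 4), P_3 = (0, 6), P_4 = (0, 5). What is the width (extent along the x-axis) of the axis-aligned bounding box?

max x = 0, min x = -6, so width = 6.

6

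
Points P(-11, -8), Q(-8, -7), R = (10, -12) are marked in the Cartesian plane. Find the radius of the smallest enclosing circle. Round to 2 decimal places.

Side lengths²: PQ² = 10, PR² = 457, QR² = 349.
Since PR² = 457 ≥ 349 + 10 = 359, the angle opposite PR is not acute, so the smallest enclosing circle has PR as diameter.
Centre = midpoint of PR = (-0.5, -10), r² = 457/4 = 114.25.
r = √(114.25) ≈ 10.69.

10.69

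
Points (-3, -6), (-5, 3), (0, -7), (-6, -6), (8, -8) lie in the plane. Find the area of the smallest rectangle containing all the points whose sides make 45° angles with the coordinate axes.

144

In coordinates u = x + y, v = x − y the rectangle is axis-aligned; the map (x,y)→(u,v) scales areas by 2.
u-values: -9, -2, -7, -12, 0; range = 0 − (-12) = 12.
v-values: 3, -8, 7, 0, 16; range = 16 − (-8) = 24.
Area = (12 × 24) / 2 = 144.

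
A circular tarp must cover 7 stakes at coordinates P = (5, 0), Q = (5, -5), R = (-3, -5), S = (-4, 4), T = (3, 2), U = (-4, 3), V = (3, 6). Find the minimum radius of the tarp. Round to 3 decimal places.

6.395

The minimum enclosing circle is determined by three boundary points: Q, S, V.
Their circumcentre is (17/18, -1/18) with r² = 6625/162.
The farthest remaining point R is at distance² 6481/162 ≤ 6625/162.
r = √(6625/162) ≈ 6.395.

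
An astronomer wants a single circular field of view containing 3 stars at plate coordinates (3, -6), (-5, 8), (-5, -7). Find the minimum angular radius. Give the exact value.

8.125

Call the three points A, B, C in the order given.
Side lengths²: AB² = 260, AC² = 65, BC² = 225.
Since AB² = 260 < 225 + 65 = 290, the triangle is acute, so the smallest enclosing circle is the circumcircle.
Circumcentre = (-1.875, 0.5), r² = 66.015625.
r = √(66.015625) = 8.125.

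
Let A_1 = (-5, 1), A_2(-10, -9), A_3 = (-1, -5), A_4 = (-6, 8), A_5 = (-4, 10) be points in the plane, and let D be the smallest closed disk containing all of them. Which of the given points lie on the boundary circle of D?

A_2, A_5

The minimum enclosing circle of a finite set is fixed by two of the points (as a diameter) or three (as a circumcircle).
The farthest pair is A_2–A_5 with squared distance 397. The circle on this segment as diameter has centre (-7, 0.5) and r² = 397/4 = 99.25.
Check A_1: distance² to centre = 4.25 ≤ 99.25, so it lies inside.
All remaining points lie in this disk, and no smaller disk contains both endpoints, so this is the minimum enclosing circle.
The points at distance exactly r from the centre are A_2, A_5 — 2 points.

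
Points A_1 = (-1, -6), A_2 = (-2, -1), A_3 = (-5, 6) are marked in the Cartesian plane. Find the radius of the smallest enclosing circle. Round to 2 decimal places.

Side lengths²: A_1A_2² = 26, A_1A_3² = 160, A_2A_3² = 58.
Since A_1A_3² = 160 ≥ 58 + 26 = 84, the angle opposite A_1A_3 is not acute, so the smallest enclosing circle has A_1A_3 as diameter.
Centre = midpoint of A_1A_3 = (-3, 0), r² = 160/4 = 40.
r = √40 ≈ 6.32.

6.32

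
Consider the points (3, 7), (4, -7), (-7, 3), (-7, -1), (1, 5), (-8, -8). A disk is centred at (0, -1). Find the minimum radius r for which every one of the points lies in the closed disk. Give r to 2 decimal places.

The required radius is the distance from (0, -1) to the farthest point.
Squared distances: 73, 52, 65, 49, 37, 113.
Maximum is 113, attained at (-8, -8).
r = √113 ≈ 10.63.

10.63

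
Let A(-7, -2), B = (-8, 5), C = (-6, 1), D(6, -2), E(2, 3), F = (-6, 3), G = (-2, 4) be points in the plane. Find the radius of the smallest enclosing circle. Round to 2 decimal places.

By Welzl's lemma the MEC is supported by two points (diametrically opposite) or three points (on a circumcircle).
The farthest pair is B–D with squared distance 245. The circle on this segment as diameter has centre (-1, 1.5) and r² = 245/4 = 61.25.
Check A: distance² to centre = 48.25 ≤ 61.25, so it lies inside.
All remaining points lie in this disk, and no smaller disk contains both endpoints, so this is the minimum enclosing circle.
r = √(61.25) ≈ 7.83.

7.83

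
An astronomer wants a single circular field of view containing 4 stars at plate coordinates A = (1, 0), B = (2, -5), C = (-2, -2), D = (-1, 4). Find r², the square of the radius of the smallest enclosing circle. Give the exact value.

By Welzl's lemma the MEC is supported by two points (diametrically opposite) or three points (on a circumcircle).
The farthest pair is B–D with squared distance 90. The circle on this segment as diameter has centre (0.5, -0.5) and r² = 90/4 = 22.5.
Check A: distance² to centre = 0.5 ≤ 22.5, so it lies inside.
All remaining points lie in this disk, and no smaller disk contains both endpoints, so this is the minimum enclosing circle.

22.5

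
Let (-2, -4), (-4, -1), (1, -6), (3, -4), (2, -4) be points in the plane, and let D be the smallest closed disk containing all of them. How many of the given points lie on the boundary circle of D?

3

A smallest enclosing disk is always determined by at most three of the input points on its boundary.
The farthest pair is (-4, -1)–(3, -4) with squared distance 58. The circle on this segment as diameter has centre (-0.5, -2.5) and r² = 58/4 = 14.5.
Check (-2, -4): distance² to centre = 4.5 ≤ 14.5, so it lies inside.
All remaining points lie in this disk, and no smaller disk contains both endpoints, so this is the minimum enclosing circle.
The points at distance exactly r from the centre are (-4, -1), (1, -6), (3, -4) — 3 points.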